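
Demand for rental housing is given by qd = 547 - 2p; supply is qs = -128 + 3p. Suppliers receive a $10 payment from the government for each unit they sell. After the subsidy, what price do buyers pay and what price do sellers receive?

Pre-subsidy: 547 - 2p = -128 + 3p gives p* = 135, q* = 277.
With the subsidy, sellers receive ps = pb + 10 for each unit, where pb is the price buyers pay.
Supply in terms of pb becomes qs = -128 + 3(pb + 10) = -98 + 3pb. Setting this equal to demand: 547 - 2pb = -98 + 3pb, so pb = 129.
Sellers receive ps = 129 + 10 = 139; q' = 547 − 2·129 = 289.

Buyers pay $129; sellers receive $139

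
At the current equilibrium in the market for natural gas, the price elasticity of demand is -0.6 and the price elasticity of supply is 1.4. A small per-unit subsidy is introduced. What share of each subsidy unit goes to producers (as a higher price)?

Producer share = 0.3

For a small subsidy around the equilibrium, the benefit split depends on the relative slopes, which at a point are proportional to the elasticities.
Buyer share = εs/(εs + |εd|) = 1.4/(1.4 + 0.6) = 0.7; seller share = |εd|/(εs + |εd|) = 0.3.
So producers capture 0.3 of the subsidy.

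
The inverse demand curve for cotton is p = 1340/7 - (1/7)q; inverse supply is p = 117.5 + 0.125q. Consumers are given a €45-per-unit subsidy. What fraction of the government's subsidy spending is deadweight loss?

DWL / government spending = 7/37

Pre-subsidy: 1340/7 - (1/7)q = 117.5 + 0.125q gives q* = 276 and p* = 152.
With the rebate, buyers effectively pay pb = ps − 45, where ps is the price sellers receive.
On the curves, pb = 1340/7 - (1/7)q and ps = 117.5 + 0.125q; the wedge ps − pb = 45 gives 117.5 + 0.125q − (1340/7 - (1/7)q) = 45, so q' = 444.
Then pb = 1340/7 − (1/7)·444 = 128 and ps = 117.5 + 0.125·444 = 173.
ΔCS = ½(276 + 444)(152 − 128) = 8640; ΔPS = ½(276 + 444)(173 − 152) = 7560.
Government spending = 45 × 444 = 19980.
DWL = ½ × 45 × (444 − 276) = 3780; fraction = 3780 / 19980 = 7/37.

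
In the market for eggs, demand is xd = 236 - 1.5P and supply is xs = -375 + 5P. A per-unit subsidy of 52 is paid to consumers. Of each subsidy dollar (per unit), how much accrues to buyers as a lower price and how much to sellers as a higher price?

Pre-subsidy: 236 - 1.5P = -375 + 5P gives P* = 94, x* = 95.
With the rebate, buyers effectively pay Pb = Ps − 52, where Ps is the price sellers receive.
Demand in terms of Ps becomes xd = 236 − 1.5(Ps − 52) = 314 - 1.5Ps. Setting this equal to supply: 314 - 1.5Ps = -375 + 5Ps, so Ps = 106.
Buyers pay Pb = 106 − 52 = 54; x' = -375 + 5·106 = 155.
Buyers' price falls by P* − Pb = 94 − 54 = 40; sellers' price rises by Ps − P* = 106 − 94 = 12.

Buyers gain 40 per unit; sellers gain 12 per unit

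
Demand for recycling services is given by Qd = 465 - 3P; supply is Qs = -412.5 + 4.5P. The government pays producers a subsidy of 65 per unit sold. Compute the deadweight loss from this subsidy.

Deadweight loss = 3802.5

Pre-subsidy: 465 - 3P = -412.5 + 4.5P gives P* = 117, Q* = 114.
With the subsidy, sellers receive Ps = Pb + 65 for each unit, where Pb is the price buyers pay.
Supply in terms of Pb becomes Qs = -412.5 + 4.5(Pb + 65) = -120 + 4.5Pb. Setting this equal to demand: 465 - 3Pb = -120 + 4.5Pb, so Pb = 78.
Sellers receive Ps = 78 + 65 = 143; Q' = 465 − 3·78 = 231.
The subsidy expands output by 231 − 114 = 117 past the efficient level; on those units the gap between marginal cost and willingness to pay runs from 0 up to 65.
DWL = ½ × 65 × 117 = 3802.5.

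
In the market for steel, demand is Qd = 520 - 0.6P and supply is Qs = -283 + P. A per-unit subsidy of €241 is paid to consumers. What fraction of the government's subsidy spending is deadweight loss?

Pre-subsidy: 520 - 0.6P = -283 + P gives P* = 501.875, Q* = 218.875.
With the rebate, buyers effectively pay Pb = Ps − 241, where Ps is the price sellers receive.
Demand in terms of Ps becomes Qd = 520 − 0.6(Ps − 241) = 664.6 - 0.6Ps. Setting this equal to supply: 664.6 - 0.6Ps = -283 + Ps, so Ps = 592.25.
Buyers pay Pb = 592.25 − 241 = 351.25; Q' = -283 + 1·592.25 = 309.25.
ΔCS = ½(218.875 + 309.25)(501.875 − 351.25) = 39774.4140625; ΔPS = ½(218.875 + 309.25)(592.25 − 501.875) = 23864.6484375.
Government spending = 241 × 309.25 = 74529.25.
DWL = ½ × 241 × (309.25 − 218.875) = 10890.1875; fraction = 10890.1875 / 74529.25 = 723/4948.

DWL / government spending = 723/4948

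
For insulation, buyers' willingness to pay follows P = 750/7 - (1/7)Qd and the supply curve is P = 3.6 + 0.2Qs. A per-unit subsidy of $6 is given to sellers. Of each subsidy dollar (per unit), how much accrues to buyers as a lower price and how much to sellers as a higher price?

Pre-subsidy: 750/7 - (1/7)Q = 3.6 + 0.2Q gives Q* = 302 and P* = 64.
With the subsidy, sellers receive Ps = Pb + 6 for each unit, where Pb is the price buyers pay.
On the curves, Pb = 750/7 - (1/7)Q and Ps = 3.6 + 0.2Q; the wedge Ps − Pb = 6 gives 3.6 + 0.2Q − (750/7 - (1/7)Q) = 6, so Q' = 319.5.
Then Pb = 750/7 − (1/7)·319.5 = 61.5 and Ps = 3.6 + 0.2·319.5 = 67.5.
Buyers' price falls by P* − Pb = 64 − 61.5 = 2.5; sellers' price rises by Ps − P* = 67.5 − 64 = 3.5.

Buyers gain $2.5 per unit; sellers gain $3.5 per unit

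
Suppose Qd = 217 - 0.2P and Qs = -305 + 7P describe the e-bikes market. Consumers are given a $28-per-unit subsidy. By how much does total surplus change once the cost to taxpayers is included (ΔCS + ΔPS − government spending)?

Pre-subsidy: 217 - 0.2P = -305 + 7P gives P* = 72.5, Q* = 202.5.
With the rebate, buyers effectively pay Pb = Ps − 28, where Ps is the price sellers receive.
Demand in terms of Ps becomes Qd = 217 − 0.2(Ps − 28) = 222.6 - 0.2Ps. Setting this equal to supply: 222.6 - 0.2Ps = -305 + 7Ps, so Ps = 1319/18.
Buyers pay Pb = 1319/18 − 28 = 815/18; Q' = -305 + 7·(1319/18) = 3743/18.
ΔCS = ½(202.5 + 3743/18)(72.5 − 815/18) = 452515/81; ΔPS = ½(202.5 + 3743/18)(1319/18 − 72.5) = 12929/81.
Government spending = 28 × 3743/18 = 52402/9.
Net change = 452515/81 + 12929/81 − 52402/9 = -686/9. The loss equals the DWL triangle ½·28·49/9.

Net change in total surplus = -686/9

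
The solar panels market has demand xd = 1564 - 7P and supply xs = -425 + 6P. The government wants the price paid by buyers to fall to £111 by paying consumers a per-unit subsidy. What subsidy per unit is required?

At a buyer price of 111, quantity demanded is 1564 − 7·111 = 787.
Sellers supply 787 only when they receive Ps with -425 + 6·Ps = 787, i.e. Ps = 202.
s = Ps − Pb = 202 − 111 = 91.

Required subsidy s = £91 per unit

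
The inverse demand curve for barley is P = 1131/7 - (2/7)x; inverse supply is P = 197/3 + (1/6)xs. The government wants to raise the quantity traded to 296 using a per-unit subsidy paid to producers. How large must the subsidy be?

Required subsidy s = 38 per unit

At x = 296, from the demand curve buyers pay Pb = 1131/7 − (2/7)·296 = 77; from the supply curve sellers need Ps = 197/3 + (1/6)·296 = 115.
The subsidy must fill the gap: s = Ps − Pb = 115 − 77 = 38.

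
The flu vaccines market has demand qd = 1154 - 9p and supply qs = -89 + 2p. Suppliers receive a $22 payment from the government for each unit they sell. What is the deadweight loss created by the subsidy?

Pre-subsidy: 1154 - 9p = -89 + 2p gives p* = 113, q* = 137.
With the subsidy, sellers receive ps = pb + 22 for each unit, where pb is the price buyers pay.
Supply in terms of pb becomes qs = -89 + 2(pb + 22) = -45 + 2pb. Setting this equal to demand: 1154 - 9pb = -45 + 2pb, so pb = 109.
Sellers receive ps = 109 + 22 = 131; q' = 1154 − 9·109 = 173.
The subsidy expands output by 173 − 137 = 36 past the efficient level; on those units the gap between marginal cost and willingness to pay runs from 0 up to 22.
DWL = ½ × 22 × 36 = 396.

Deadweight loss = $396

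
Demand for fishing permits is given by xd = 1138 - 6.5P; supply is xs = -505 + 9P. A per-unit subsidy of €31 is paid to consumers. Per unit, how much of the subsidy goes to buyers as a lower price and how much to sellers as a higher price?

Pre-subsidy: 1138 - 6.5P = -505 + 9P gives P* = 106, x* = 449.
With the rebate, buyers effectively pay Pb = Ps − 31, where Ps is the price sellers receive.
Demand in terms of Ps becomes xd = 1138 − 6.5(Ps − 31) = 1339.5 - 6.5Ps. Setting this equal to supply: 1339.5 - 6.5Ps = -505 + 9Ps, so Ps = 119.
Buyers pay Pb = 119 − 31 = 88; x' = -505 + 9·119 = 566.
Buyers' price falls by P* − Pb = 106 − 88 = 18; sellers' price rises by Ps − P* = 119 − 106 = 13.

Buyers gain €18 per unit; sellers gain €13 per unit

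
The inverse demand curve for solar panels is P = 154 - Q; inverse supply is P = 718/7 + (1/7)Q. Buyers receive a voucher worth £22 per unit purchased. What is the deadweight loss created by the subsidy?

Pre-subsidy: 154 - Q = 718/7 + (1/7)Q gives Q* = 45 and P* = 109.
With the rebate, buyers effectively pay Pb = Ps − 22, where Ps is the price sellers receive.
On the curves, Pb = 154 - Q and Ps = 718/7 + (1/7)Q; the wedge Ps − Pb = 22 gives 718/7 + (1/7)Q − (154 - Q) = 22, so Q' = 64.25.
Then Pb = 154 − 1·64.25 = 89.75 and Ps = 718/7 + (1/7)·64.25 = 111.75.
The subsidy expands output by 64.25 − 45 = 19.25 past the efficient level; on those units the gap between marginal cost and willingness to pay runs from 0 up to 22.
DWL = ½ × 22 × 19.25 = 211.75.

Deadweight loss = £211.75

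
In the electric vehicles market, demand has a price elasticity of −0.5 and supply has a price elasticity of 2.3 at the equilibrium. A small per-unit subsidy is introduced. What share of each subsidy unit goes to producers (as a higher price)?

Producer share = 5/28

For a small subsidy around the equilibrium, the benefit split depends on the relative slopes, which at a point are proportional to the elasticities.
Buyer share = εs/(εs + |εd|) = 2.3/(2.3 + 0.5) = 23/28; seller share = |εd|/(εs + |εd|) = 5/28.
So producers capture 5/28 of the subsidy.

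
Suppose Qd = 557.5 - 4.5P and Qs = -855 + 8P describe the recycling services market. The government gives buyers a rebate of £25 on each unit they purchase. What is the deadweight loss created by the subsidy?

Pre-subsidy: 557.5 - 4.5P = -855 + 8P gives P* = 113, Q* = 49.
With the rebate, buyers effectively pay Pb = Ps − 25, where Ps is the price sellers receive.
Demand in terms of Ps becomes Qd = 557.5 − 4.5(Ps − 25) = 670 - 4.5Ps. Setting this equal to supply: 670 - 4.5Ps = -855 + 8Ps, so Ps = 122.
Buyers pay Pb = 122 − 25 = 97; Q' = -855 + 8·122 = 121.
The subsidy expands output by 121 − 49 = 72 past the efficient level; on those units the gap between marginal cost and willingness to pay runs from 0 up to 25.
DWL = ½ × 25 × 72 = 900.

Deadweight loss = £900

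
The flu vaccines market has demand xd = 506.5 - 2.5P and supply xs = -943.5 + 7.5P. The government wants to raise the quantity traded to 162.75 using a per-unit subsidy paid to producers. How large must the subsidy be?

At x = 162.75, invert demand for the buyer price: Pb = (506.5 − 162.75)/2.5 = 137.5; invert supply for the seller price: Ps = (162.75 − (-943.5))/7.5 = 147.5.
The subsidy must fill the gap: s = Ps − Pb = 147.5 − 137.5 = 10.

Required subsidy s = 10 per unit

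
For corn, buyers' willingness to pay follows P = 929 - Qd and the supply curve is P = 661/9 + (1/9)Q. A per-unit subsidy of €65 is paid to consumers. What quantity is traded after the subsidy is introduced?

Pre-subsidy: 929 - Q = 661/9 + (1/9)Q gives Q* = 770 and P* = 159.
With the rebate, buyers effectively pay Pb = Ps − 65, where Ps is the price sellers receive.
On the curves, Pb = 929 - Q and Ps = 661/9 + (1/9)Q; the wedge Ps − Pb = 65 gives 661/9 + (1/9)Q − (929 - Q) = 65, so Q' = 828.5.
Then Pb = 929 − 1·828.5 = 100.5 and Ps = 661/9 + (1/9)·828.5 = 165.5.

Q' = 828.5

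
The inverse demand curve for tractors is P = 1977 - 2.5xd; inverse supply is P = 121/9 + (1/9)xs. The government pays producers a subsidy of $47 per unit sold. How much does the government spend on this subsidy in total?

Pre-subsidy: 1977 - 2.5x = 121/9 + (1/9)x gives x* = 752 and P* = 97.
With the subsidy, sellers receive Ps = Pb + 47 for each unit, where Pb is the price buyers pay.
On the curves, Pb = 1977 - 2.5x and Ps = 121/9 + (1/9)x; the wedge Ps − Pb = 47 gives 121/9 + (1/9)x − (1977 - 2.5x) = 47, so x' = 770.
Then Pb = 1977 − 2.5·770 = 52 and Ps = 121/9 + (1/9)·770 = 99.
Government outlay = subsidy × quantity = 47 × 770 = 36190.

Government cost = $36190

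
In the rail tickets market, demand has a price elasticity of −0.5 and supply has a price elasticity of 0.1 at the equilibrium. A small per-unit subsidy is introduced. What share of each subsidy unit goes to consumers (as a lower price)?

For a small subsidy around the equilibrium, the benefit split depends on the relative slopes, which at a point are proportional to the elasticities.
Buyer share = εs/(εs + |εd|) = 0.1/(0.1 + 0.5) = 1/6; seller share = |εd|/(εs + |εd|) = 5/6.

Consumer share = 1/6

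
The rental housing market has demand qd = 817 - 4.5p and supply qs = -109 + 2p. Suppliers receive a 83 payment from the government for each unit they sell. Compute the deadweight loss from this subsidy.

Pre-subsidy: 817 - 4.5p = -109 + 2p gives p* = 1852/13, q* = 2287/13.
With the subsidy, sellers receive ps = pb + 83 for each unit, where pb is the price buyers pay.
Supply in terms of pb becomes qs = -109 + 2(pb + 83) = 57 + 2pb. Setting this equal to demand: 817 - 4.5pb = 57 + 2pb, so pb = 1520/13.
Sellers receive ps = 1520/13 + 83 = 2599/13; q' = 817 − 4.5·(1520/13) = 3781/13.
The subsidy expands output by 3781/13 − 2287/13 = 1494/13 past the efficient level; on those units the gap between marginal cost and willingness to pay runs from 0 up to 83.
DWL = ½ × 83 × 1494/13 = 62001/13.

Deadweight loss = 62001/13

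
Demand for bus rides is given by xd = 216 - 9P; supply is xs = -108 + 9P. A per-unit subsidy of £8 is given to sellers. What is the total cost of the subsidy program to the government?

Government cost = £720

Pre-subsidy: 216 - 9P = -108 + 9P gives P* = 18, x* = 54.
With the subsidy, sellers receive Ps = Pb + 8 for each unit, where Pb is the price buyers pay.
Supply in terms of Pb becomes xs = -108 + 9(Pb + 8) = -36 + 9Pb. Setting this equal to demand: 216 - 9Pb = -36 + 9Pb, so Pb = 14.
Sellers receive Ps = 14 + 8 = 22; x' = 216 − 9·14 = 90.
Government outlay = subsidy × quantity = 8 × 90 = 720.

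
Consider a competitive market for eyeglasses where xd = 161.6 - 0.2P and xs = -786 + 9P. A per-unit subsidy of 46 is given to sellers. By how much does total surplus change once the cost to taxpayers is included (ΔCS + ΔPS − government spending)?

Net change in total surplus = -207

Pre-subsidy: 161.6 - 0.2P = -786 + 9P gives P* = 103, x* = 141.
With the subsidy, sellers receive Ps = Pb + 46 for each unit, where Pb is the price buyers pay.
Supply in terms of Pb becomes xs = -786 + 9(Pb + 46) = -372 + 9Pb. Setting this equal to demand: 161.6 - 0.2Pb = -372 + 9Pb, so Pb = 58.
Sellers receive Ps = 58 + 46 = 104; x' = 161.6 − 0.2·58 = 150.
ΔCS = ½(141 + 150)(103 − 58) = 6547.5; ΔPS = ½(141 + 150)(104 − 103) = 145.5.
Government spending = 46 × 150 = 6900.
Net change = 6547.5 + 145.5 − 6900 = -207. The loss equals the DWL triangle ½·46·9.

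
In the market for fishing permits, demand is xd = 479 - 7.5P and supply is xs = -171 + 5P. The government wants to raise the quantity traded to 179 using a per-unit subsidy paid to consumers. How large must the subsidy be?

Required subsidy s = 30 per unit

At x = 179, invert demand for the buyer price: Pb = (479 − 179)/7.5 = 40; invert supply for the seller price: Ps = (179 − (-171))/5 = 70.
The subsidy must fill the gap: s = Ps − Pb = 70 − 40 = 30.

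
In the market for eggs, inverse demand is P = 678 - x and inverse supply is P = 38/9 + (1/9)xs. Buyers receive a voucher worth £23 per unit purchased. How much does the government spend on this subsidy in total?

Pre-subsidy: 678 - x = 38/9 + (1/9)x gives x* = 606.4 and P* = 71.6.
With the rebate, buyers effectively pay Pb = Ps − 23, where Ps is the price sellers receive.
On the curves, Pb = 678 - x and Ps = 38/9 + (1/9)x; the wedge Ps − Pb = 23 gives 38/9 + (1/9)x − (678 - x) = 23, so x' = 627.1.
Then Pb = 678 − 1·627.1 = 50.9 and Ps = 38/9 + (1/9)·627.1 = 73.9.
Government outlay = subsidy × quantity = 23 × 627.1 = 14423.3.

Government cost = £14423.3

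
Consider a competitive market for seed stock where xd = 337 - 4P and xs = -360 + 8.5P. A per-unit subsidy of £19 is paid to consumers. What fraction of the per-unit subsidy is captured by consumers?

Consumer share = 0.68

Pre-subsidy: 337 - 4P = -360 + 8.5P gives P* = 55.76, x* = 113.96.
With the rebate, buyers effectively pay Pb = Ps − 19, where Ps is the price sellers receive.
Demand in terms of Ps becomes xd = 337 − 4(Ps − 19) = 413 - 4Ps. Setting this equal to supply: 413 - 4Ps = -360 + 8.5Ps, so Ps = 61.84.
Buyers pay Pb = 61.84 − 19 = 42.84; x' = -360 + 8.5·61.84 = 165.64.
Buyers' price falls by P* − Pb = 55.76 − 42.84 = 12.92; sellers' price rises by Ps − P* = 61.84 − 55.76 = 6.08.
So consumers capture 12.92/19 = 0.68 of each unit of subsidy.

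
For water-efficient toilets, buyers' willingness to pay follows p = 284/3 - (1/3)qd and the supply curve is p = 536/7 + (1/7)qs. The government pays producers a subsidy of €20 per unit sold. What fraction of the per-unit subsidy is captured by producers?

Producer share = 0.3

Pre-subsidy: 284/3 - (1/3)q = 536/7 + (1/7)q gives q* = 38 and p* = 82.
With the subsidy, sellers receive ps = pb + 20 for each unit, where pb is the price buyers pay.
On the curves, pb = 284/3 - (1/3)q and ps = 536/7 + (1/7)q; the wedge ps − pb = 20 gives 536/7 + (1/7)q − (284/3 - (1/3)q) = 20, so q' = 80.
Then pb = 284/3 − (1/3)·80 = 68 and ps = 536/7 + (1/7)·80 = 88.
Buyers' price falls by p* − pb = 82 − 68 = 14; sellers' price rises by ps − p* = 88 − 82 = 6.
So producers capture 6/20 = 0.3 of each unit of subsidy.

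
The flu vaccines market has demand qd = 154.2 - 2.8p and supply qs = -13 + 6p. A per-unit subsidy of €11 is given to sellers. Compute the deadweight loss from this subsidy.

Deadweight loss = €115.5

Pre-subsidy: 154.2 - 2.8p = -13 + 6p gives p* = 19, q* = 101.
With the subsidy, sellers receive ps = pb + 11 for each unit, where pb is the price buyers pay.
Supply in terms of pb becomes qs = -13 + 6(pb + 11) = 53 + 6pb. Setting this equal to demand: 154.2 - 2.8pb = 53 + 6pb, so pb = 11.5.
Sellers receive ps = 11.5 + 11 = 22.5; q' = 154.2 − 2.8·11.5 = 122.
The subsidy expands output by 122 − 101 = 21 past the efficient level; on those units the gap between marginal cost and willingness to pay runs from 0 up to 11.
DWL = ½ × 11 × 21 = 115.5.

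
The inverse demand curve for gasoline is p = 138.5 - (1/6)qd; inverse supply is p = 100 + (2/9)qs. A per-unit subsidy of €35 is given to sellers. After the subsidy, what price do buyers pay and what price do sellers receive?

Pre-subsidy: 138.5 - (1/6)q = 100 + (2/9)q gives q* = 99 and p* = 122.
With the subsidy, sellers receive ps = pb + 35 for each unit, where pb is the price buyers pay.
On the curves, pb = 138.5 - (1/6)q and ps = 100 + (2/9)q; the wedge ps − pb = 35 gives 100 + (2/9)q − (138.5 - (1/6)q) = 35, so q' = 189.
Then pb = 138.5 − (1/6)·189 = 107 and ps = 100 + (2/9)·189 = 142.

Buyers pay €107; sellers receive €142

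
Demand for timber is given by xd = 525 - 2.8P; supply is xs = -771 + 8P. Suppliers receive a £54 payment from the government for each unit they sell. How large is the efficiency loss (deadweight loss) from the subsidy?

Deadweight loss = £3024

Pre-subsidy: 525 - 2.8P = -771 + 8P gives P* = 120, x* = 189.
With the subsidy, sellers receive Ps = Pb + 54 for each unit, where Pb is the price buyers pay.
Supply in terms of Pb becomes xs = -771 + 8(Pb + 54) = -339 + 8Pb. Setting this equal to demand: 525 - 2.8Pb = -339 + 8Pb, so Pb = 80.
Sellers receive Ps = 80 + 54 = 134; x' = 525 − 2.8·80 = 301.
The subsidy expands output by 301 − 189 = 112 past the efficient level; on those units the gap between marginal cost and willingness to pay runs from 0 up to 54.
DWL = ½ × 54 × 112 = 3024.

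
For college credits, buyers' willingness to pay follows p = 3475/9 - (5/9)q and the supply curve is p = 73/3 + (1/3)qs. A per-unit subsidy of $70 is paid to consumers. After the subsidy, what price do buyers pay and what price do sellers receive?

Pre-subsidy: 3475/9 - (5/9)q = 73/3 + (1/3)q gives q* = 407 and p* = 160.
With the rebate, buyers effectively pay pb = ps − 70, where ps is the price sellers receive.
On the curves, pb = 3475/9 - (5/9)q and ps = 73/3 + (1/3)q; the wedge ps − pb = 70 gives 73/3 + (1/3)q − (3475/9 - (5/9)q) = 70, so q' = 485.75.
Then pb = 3475/9 − (5/9)·485.75 = 116.25 and ps = 73/3 + (1/3)·485.75 = 186.25.

Buyers pay $116.25; sellers receive $186.25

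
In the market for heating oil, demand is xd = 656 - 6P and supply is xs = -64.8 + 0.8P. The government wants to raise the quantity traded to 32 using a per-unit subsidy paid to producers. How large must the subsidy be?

Required subsidy s = 17 per unit

At x = 32, invert demand for the buyer price: Pb = (656 − 32)/6 = 104; invert supply for the seller price: Ps = (32 − (-64.8))/0.8 = 121.
The subsidy must fill the gap: s = Ps − Pb = 121 − 104 = 17.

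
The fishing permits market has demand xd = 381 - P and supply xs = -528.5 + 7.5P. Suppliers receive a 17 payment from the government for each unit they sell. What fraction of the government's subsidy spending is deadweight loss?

Pre-subsidy: 381 - P = -528.5 + 7.5P gives P* = 107, x* = 274.
With the subsidy, sellers receive Ps = Pb + 17 for each unit, where Pb is the price buyers pay.
Supply in terms of Pb becomes xs = -528.5 + 7.5(Pb + 17) = -401 + 7.5Pb. Setting this equal to demand: 381 - Pb = -401 + 7.5Pb, so Pb = 92.
Sellers receive Ps = 92 + 17 = 109; x' = 381 − 1·92 = 289.
ΔCS = ½(274 + 289)(107 − 92) = 4222.5; ΔPS = ½(274 + 289)(109 − 107) = 563.
Government spending = 17 × 289 = 4913.
DWL = ½ × 17 × (289 − 274) = 127.5; fraction = 127.5 / 4913 = 15/578.

DWL / government spending = 15/578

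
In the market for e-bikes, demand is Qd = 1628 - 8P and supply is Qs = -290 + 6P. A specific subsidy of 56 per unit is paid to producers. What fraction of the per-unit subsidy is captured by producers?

Producer share = 4/7

Pre-subsidy: 1628 - 8P = -290 + 6P gives P* = 137, Q* = 532.
With the subsidy, sellers receive Ps = Pb + 56 for each unit, where Pb is the price buyers pay.
Supply in terms of Pb becomes Qs = -290 + 6(Pb + 56) = 46 + 6Pb. Setting this equal to demand: 1628 - 8Pb = 46 + 6Pb, so Pb = 113.
Sellers receive Ps = 113 + 56 = 169; Q' = 1628 − 8·113 = 724.
Buyers' price falls by P* − Pb = 137 − 113 = 24; sellers' price rises by Ps − P* = 169 − 137 = 32.
So producers capture 32/56 = 4/7 of each unit of subsidy.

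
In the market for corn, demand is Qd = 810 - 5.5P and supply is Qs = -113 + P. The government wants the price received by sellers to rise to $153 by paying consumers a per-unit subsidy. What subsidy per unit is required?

At a seller price of 153, quantity supplied is -113 + 1·153 = 40.
Buyers absorb 40 only when they pay Pb with 810 − 5.5·Pb = 40, i.e. Pb = 140.
s = Ps − Pb = 153 − 140 = 13.

Required subsidy s = $13 per unit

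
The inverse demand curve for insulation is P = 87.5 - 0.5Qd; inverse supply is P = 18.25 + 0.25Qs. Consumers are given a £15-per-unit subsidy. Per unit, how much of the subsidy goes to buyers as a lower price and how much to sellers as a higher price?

Pre-subsidy: 87.5 - 0.5Q = 18.25 + 0.25Q gives Q* = 277/3 and P* = 124/3.
With the rebate, buyers effectively pay Pb = Ps − 15, where Ps is the price sellers receive.
On the curves, Pb = 87.5 - 0.5Q and Ps = 18.25 + 0.25Q; the wedge Ps − Pb = 15 gives 18.25 + 0.25Q − (87.5 - 0.5Q) = 15, so Q' = 337/3.
Then Pb = 87.5 − 0.5·(337/3) = 94/3 and Ps = 18.25 + 0.25·(337/3) = 139/3.
Buyers' price falls by P* − Pb = 124/3 − 94/3 = 10; sellers' price rises by Ps − P* = 139/3 − 124/3 = 5.

Buyers gain £10 per unit; sellers gain £5 per unit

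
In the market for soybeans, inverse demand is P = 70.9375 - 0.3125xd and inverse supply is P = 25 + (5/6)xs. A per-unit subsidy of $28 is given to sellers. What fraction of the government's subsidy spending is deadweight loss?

DWL / government spending = 32/169

Pre-subsidy: 70.9375 - 0.3125x = 25 + (5/6)x gives x* = 441/11 and P* = 1285/22.
With the subsidy, sellers receive Ps = Pb + 28 for each unit, where Pb is the price buyers pay.
On the curves, Pb = 70.9375 - 0.3125x and Ps = 25 + (5/6)x; the wedge Ps − Pb = 28 gives 25 + (5/6)x − (70.9375 - 0.3125x) = 28, so x' = 3549/55.
Then Pb = 70.9375 − 0.3125·(3549/55) = 1117/22 and Ps = 25 + (5/6)·(3549/55) = 1733/22.
ΔCS = ½(441/11 + 3549/55)(1285/22 − 1117/22) = 241668/605; ΔPS = ½(441/11 + 3549/55)(1733/22 − 1285/22) = 644448/605.
Government spending = 28 × 3549/55 = 99372/55.
DWL = ½ × 28 × (3549/55 − 441/11) = 18816/55; fraction = (18816/55) / (99372/55) = 32/169.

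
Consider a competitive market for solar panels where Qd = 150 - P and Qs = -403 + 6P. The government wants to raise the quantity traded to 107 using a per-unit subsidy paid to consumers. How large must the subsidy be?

At Q = 107, invert demand for the buyer price: Pb = (150 − 107)/1 = 43; invert supply for the seller price: Ps = (107 − (-403))/6 = 85.
The subsidy must fill the gap: s = Ps − Pb = 85 − 43 = 42.

Required subsidy s = 42 per unit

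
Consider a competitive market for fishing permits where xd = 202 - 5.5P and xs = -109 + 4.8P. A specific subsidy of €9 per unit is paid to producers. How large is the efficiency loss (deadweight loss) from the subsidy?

Deadweight loss = 10692/103

Pre-subsidy: 202 - 5.5P = -109 + 4.8P gives P* = 3110/103, x* = 3701/103.
With the subsidy, sellers receive Ps = Pb + 9 for each unit, where Pb is the price buyers pay.
Supply in terms of Pb becomes xs = -109 + 4.8(Pb + 9) = -65.8 + 4.8Pb. Setting this equal to demand: 202 - 5.5Pb = -65.8 + 4.8Pb, so Pb = 26.
Sellers receive Ps = 26 + 9 = 35; x' = 202 − 5.5·26 = 59.
The subsidy expands output by 59 − 3701/103 = 2376/103 past the efficient level; on those units the gap between marginal cost and willingness to pay runs from 0 up to 9.
DWL = ½ × 9 × 2376/103 = 10692/103.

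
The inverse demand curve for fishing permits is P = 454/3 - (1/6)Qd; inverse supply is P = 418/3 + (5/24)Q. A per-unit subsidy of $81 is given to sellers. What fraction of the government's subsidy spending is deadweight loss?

Pre-subsidy: 454/3 - (1/6)Q = 418/3 + (5/24)Q gives Q* = 32 and P* = 146.
With the subsidy, sellers receive Ps = Pb + 81 for each unit, where Pb is the price buyers pay.
On the curves, Pb = 454/3 - (1/6)Q and Ps = 418/3 + (5/24)Q; the wedge Ps − Pb = 81 gives 418/3 + (5/24)Q − (454/3 - (1/6)Q) = 81, so Q' = 248.
Then Pb = 454/3 − (1/6)·248 = 110 and Ps = 418/3 + (5/24)·248 = 191.
ΔCS = ½(32 + 248)(146 − 110) = 5040; ΔPS = ½(32 + 248)(191 − 146) = 6300.
Government spending = 81 × 248 = 20088.
DWL = ½ × 81 × (248 − 32) = 8748; fraction = 8748 / 20088 = 27/62.

DWL / government spending = 27/62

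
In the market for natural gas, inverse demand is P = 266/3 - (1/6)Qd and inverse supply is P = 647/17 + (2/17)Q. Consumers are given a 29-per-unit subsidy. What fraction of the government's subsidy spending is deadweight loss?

Pre-subsidy: 266/3 - (1/6)Q = 647/17 + (2/17)Q gives Q* = 178 and P* = 59.
With the rebate, buyers effectively pay Pb = Ps − 29, where Ps is the price sellers receive.
On the curves, Pb = 266/3 - (1/6)Q and Ps = 647/17 + (2/17)Q; the wedge Ps − Pb = 29 gives 647/17 + (2/17)Q − (266/3 - (1/6)Q) = 29, so Q' = 280.
Then Pb = 266/3 − (1/6)·280 = 42 and Ps = 647/17 + (2/17)·280 = 71.
ΔCS = ½(178 + 280)(59 − 42) = 3893; ΔPS = ½(178 + 280)(71 − 59) = 2748.
Government spending = 29 × 280 = 8120.
DWL = ½ × 29 × (280 − 178) = 1479; fraction = 1479 / 8120 = 51/280.

DWL / government spending = 51/280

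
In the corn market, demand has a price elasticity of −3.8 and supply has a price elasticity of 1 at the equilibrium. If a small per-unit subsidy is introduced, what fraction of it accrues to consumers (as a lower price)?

For a small subsidy around the equilibrium, the benefit split depends on the relative slopes, which at a point are proportional to the elasticities.
Buyer share = εs/(εs + |εd|) = 1/(1 + 3.8) = 5/24; seller share = |εd|/(εs + |εd|) = 19/24.

Consumer share = 5/24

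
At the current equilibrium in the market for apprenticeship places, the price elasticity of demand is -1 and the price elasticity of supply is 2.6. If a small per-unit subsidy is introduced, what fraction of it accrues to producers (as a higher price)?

For a small subsidy around the equilibrium, the benefit split depends on the relative slopes, which at a point are proportional to the elasticities.
Buyer share = εs/(εs + |εd|) = 2.6/(2.6 + 1) = 13/18; seller share = |εd|/(εs + |εd|) = 5/18.
So producers capture 5/18 of the subsidy.

Producer share = 5/18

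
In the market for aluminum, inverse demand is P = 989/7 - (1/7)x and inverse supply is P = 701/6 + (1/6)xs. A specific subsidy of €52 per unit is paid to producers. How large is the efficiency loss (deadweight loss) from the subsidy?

Pre-subsidy: 989/7 - (1/7)x = 701/6 + (1/6)x gives x* = 79 and P* = 130.
With the subsidy, sellers receive Ps = Pb + 52 for each unit, where Pb is the price buyers pay.
On the curves, Pb = 989/7 - (1/7)x and Ps = 701/6 + (1/6)x; the wedge Ps − Pb = 52 gives 701/6 + (1/6)x − (989/7 - (1/7)x) = 52, so x' = 247.
Then Pb = 989/7 − (1/7)·247 = 106 and Ps = 701/6 + (1/6)·247 = 158.
The subsidy expands output by 247 − 79 = 168 past the efficient level; on those units the gap between marginal cost and willingness to pay runs from 0 up to 52.
DWL = ½ × 52 × 168 = 4368.

Deadweight loss = €4368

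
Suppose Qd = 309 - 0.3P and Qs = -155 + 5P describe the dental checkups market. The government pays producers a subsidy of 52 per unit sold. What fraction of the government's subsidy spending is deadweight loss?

DWL / government spending = 26/1051

Pre-subsidy: 309 - 0.3P = -155 + 5P gives P* = 4640/53, Q* = 14985/53.
With the subsidy, sellers receive Ps = Pb + 52 for each unit, where Pb is the price buyers pay.
Supply in terms of Pb becomes Qs = -155 + 5(Pb + 52) = 105 + 5Pb. Setting this equal to demand: 309 - 0.3Pb = 105 + 5Pb, so Pb = 2040/53.
Sellers receive Ps = 2040/53 + 52 = 4796/53; Q' = 309 − 0.3·(2040/53) = 15765/53.
ΔCS = ½(14985/53 + 15765/53)(4640/53 − 2040/53) = 39975000/2809; ΔPS = ½(14985/53 + 15765/53)(4796/53 − 4640/53) = 2398500/2809.
Government spending = 52 × 15765/53 = 819780/53.
DWL = ½ × 52 × (15765/53 − 14985/53) = 20280/53; fraction = (20280/53) / (819780/53) = 26/1051.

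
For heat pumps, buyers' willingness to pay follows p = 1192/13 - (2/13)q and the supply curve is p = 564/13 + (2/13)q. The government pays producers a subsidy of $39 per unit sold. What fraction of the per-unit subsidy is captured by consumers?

Consumer share = 0.5

Pre-subsidy: 1192/13 - (2/13)q = 564/13 + (2/13)q gives q* = 157 and p* = 878/13.
With the subsidy, sellers receive ps = pb + 39 for each unit, where pb is the price buyers pay.
On the curves, pb = 1192/13 - (2/13)q and ps = 564/13 + (2/13)q; the wedge ps − pb = 39 gives 564/13 + (2/13)q − (1192/13 - (2/13)q) = 39, so q' = 283.75.
Then pb = 1192/13 − (2/13)·283.75 = 1249/26 and ps = 564/13 + (2/13)·283.75 = 2263/26.
Buyers' price falls by p* − pb = 878/13 − 1249/26 = 19.5; sellers' price rises by ps − p* = 2263/26 − 878/13 = 19.5.
So consumers capture 19.5/39 = 0.5 of each unit of subsidy.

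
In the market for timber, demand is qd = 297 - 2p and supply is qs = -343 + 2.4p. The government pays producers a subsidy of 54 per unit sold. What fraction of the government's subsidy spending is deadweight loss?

DWL / government spending = 324/715

Pre-subsidy: 297 - 2p = -343 + 2.4p gives p* = 1600/11, q* = 67/11.
With the subsidy, sellers receive ps = pb + 54 for each unit, where pb is the price buyers pay.
Supply in terms of pb becomes qs = -343 + 2.4(pb + 54) = -213.4 + 2.4pb. Setting this equal to demand: 297 - 2pb = -213.4 + 2.4pb, so pb = 116.
Sellers receive ps = 116 + 54 = 170; q' = 297 − 2·116 = 65.
ΔCS = ½(67/11 + 65)(1600/11 − 116) = 126684/121; ΔPS = ½(67/11 + 65)(170 − 1600/11) = 105570/121.
Government spending = 54 × 65 = 3510.
DWL = ½ × 54 × (65 − 67/11) = 17496/11; fraction = (17496/11) / 3510 = 324/715.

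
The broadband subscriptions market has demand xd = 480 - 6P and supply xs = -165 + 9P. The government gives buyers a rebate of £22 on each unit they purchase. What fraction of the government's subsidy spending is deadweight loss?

DWL / government spending = 33/251

Pre-subsidy: 480 - 6P = -165 + 9P gives P* = 43, x* = 222.
With the rebate, buyers effectively pay Pb = Ps − 22, where Ps is the price sellers receive.
Demand in terms of Ps becomes xd = 480 − 6(Ps − 22) = 612 - 6Ps. Setting this equal to supply: 612 - 6Ps = -165 + 9Ps, so Ps = 51.8.
Buyers pay Pb = 51.8 − 22 = 29.8; x' = -165 + 9·51.8 = 301.2.
ΔCS = ½(222 + 301.2)(43 − 29.8) = 3453.12; ΔPS = ½(222 + 301.2)(51.8 − 43) = 2302.08.
Government spending = 22 × 301.2 = 6626.4.
DWL = ½ × 22 × (301.2 − 222) = 871.2; fraction = 871.2 / 6626.4 = 33/251.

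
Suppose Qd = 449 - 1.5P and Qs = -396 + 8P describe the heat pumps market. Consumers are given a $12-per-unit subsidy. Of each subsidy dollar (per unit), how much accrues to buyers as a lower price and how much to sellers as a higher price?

Buyers gain 192/19 per unit; sellers gain 36/19 per unit

Pre-subsidy: 449 - 1.5P = -396 + 8P gives P* = 1690/19, Q* = 5996/19.
With the rebate, buyers effectively pay Pb = Ps − 12, where Ps is the price sellers receive.
Demand in terms of Ps becomes Qd = 449 − 1.5(Ps − 12) = 467 - 1.5Ps. Setting this equal to supply: 467 - 1.5Ps = -396 + 8Ps, so Ps = 1726/19.
Buyers pay Pb = 1726/19 − 12 = 1498/19; Q' = -396 + 8·(1726/19) = 6284/19.
Buyers' price falls by P* − Pb = 1690/19 − 1498/19 = 192/19; sellers' price rises by Ps − P* = 1726/19 − 1690/19 = 36/19.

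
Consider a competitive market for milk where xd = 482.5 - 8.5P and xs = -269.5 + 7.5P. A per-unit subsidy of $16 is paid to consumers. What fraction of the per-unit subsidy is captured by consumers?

Pre-subsidy: 482.5 - 8.5P = -269.5 + 7.5P gives P* = 47, x* = 83.
With the rebate, buyers effectively pay Pb = Ps − 16, where Ps is the price sellers receive.
Demand in terms of Ps becomes xd = 482.5 − 8.5(Ps − 16) = 618.5 - 8.5Ps. Setting this equal to supply: 618.5 - 8.5Ps = -269.5 + 7.5Ps, so Ps = 55.5.
Buyers pay Pb = 55.5 − 16 = 39.5; x' = -269.5 + 7.5·55.5 = 146.75.
Buyers' price falls by P* − Pb = 47 − 39.5 = 7.5; sellers' price rises by Ps − P* = 55.5 − 47 = 8.5.
So consumers capture 7.5/16 = 0.46875 of each unit of subsidy.

Consumer share = 0.46875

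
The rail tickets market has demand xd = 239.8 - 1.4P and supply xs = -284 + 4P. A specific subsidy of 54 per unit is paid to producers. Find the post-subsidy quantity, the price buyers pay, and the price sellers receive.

x' = 160; buyers pay 57; sellers receive 111

Pre-subsidy: 239.8 - 1.4P = -284 + 4P gives P* = 97, x* = 104.
With the subsidy, sellers receive Ps = Pb + 54 for each unit, where Pb is the price buyers pay.
Supply in terms of Pb becomes xs = -284 + 4(Pb + 54) = -68 + 4Pb. Setting this equal to demand: 239.8 - 1.4Pb = -68 + 4Pb, so Pb = 57.
Sellers receive Ps = 57 + 54 = 111; x' = 239.8 − 1.4·57 = 160.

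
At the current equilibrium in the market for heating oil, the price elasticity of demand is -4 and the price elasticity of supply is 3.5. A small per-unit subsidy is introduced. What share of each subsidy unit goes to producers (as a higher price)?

For a small subsidy around the equilibrium, the benefit split depends on the relative slopes, which at a point are proportional to the elasticities.
Buyer share = εs/(εs + |εd|) = 3.5/(3.5 + 4) = 7/15; seller share = |εd|/(εs + |εd|) = 8/15.
So producers capture 8/15 of the subsidy.

Producer share = 8/15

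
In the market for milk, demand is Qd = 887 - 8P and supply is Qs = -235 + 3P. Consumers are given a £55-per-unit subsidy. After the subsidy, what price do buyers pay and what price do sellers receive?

Buyers pay £87; sellers receive £142

Pre-subsidy: 887 - 8P = -235 + 3P gives P* = 102, Q* = 71.
With the rebate, buyers effectively pay Pb = Ps − 55, where Ps is the price sellers receive.
Demand in terms of Ps becomes Qd = 887 − 8(Ps − 55) = 1327 - 8Ps. Setting this equal to supply: 1327 - 8Ps = -235 + 3Ps, so Ps = 142.
Buyers pay Pb = 142 − 55 = 87; Q' = -235 + 3·142 = 191.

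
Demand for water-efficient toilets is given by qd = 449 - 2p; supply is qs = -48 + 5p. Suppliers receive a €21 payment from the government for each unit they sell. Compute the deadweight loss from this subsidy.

Deadweight loss = €315

Pre-subsidy: 449 - 2p = -48 + 5p gives p* = 71, q* = 307.
With the subsidy, sellers receive ps = pb + 21 for each unit, where pb is the price buyers pay.
Supply in terms of pb becomes qs = -48 + 5(pb + 21) = 57 + 5pb. Setting this equal to demand: 449 - 2pb = 57 + 5pb, so pb = 56.
Sellers receive ps = 56 + 21 = 77; q' = 449 − 2·56 = 337.
The subsidy expands output by 337 − 307 = 30 past the efficient level; on those units the gap between marginal cost and willingness to pay runs from 0 up to 21.
DWL = ½ × 21 × 30 = 315.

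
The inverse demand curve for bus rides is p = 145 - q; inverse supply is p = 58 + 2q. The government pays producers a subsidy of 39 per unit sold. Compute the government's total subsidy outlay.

Pre-subsidy: 145 - q = 58 + 2q gives q* = 29 and p* = 116.
With the subsidy, sellers receive ps = pb + 39 for each unit, where pb is the price buyers pay.
On the curves, pb = 145 - q and ps = 58 + 2q; the wedge ps − pb = 39 gives 58 + 2q − (145 - q) = 39, so q' = 42.
Then pb = 145 − 1·42 = 103 and ps = 58 + 2·42 = 142.
Government outlay = subsidy × quantity = 39 × 42 = 1638.

Government cost = 1638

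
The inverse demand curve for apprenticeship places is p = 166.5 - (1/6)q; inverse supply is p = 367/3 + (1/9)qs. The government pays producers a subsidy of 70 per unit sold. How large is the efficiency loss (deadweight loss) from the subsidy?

Deadweight loss = 8820

Pre-subsidy: 166.5 - (1/6)q = 367/3 + (1/9)q gives q* = 159 and p* = 140.
With the subsidy, sellers receive ps = pb + 70 for each unit, where pb is the price buyers pay.
On the curves, pb = 166.5 - (1/6)q and ps = 367/3 + (1/9)q; the wedge ps − pb = 70 gives 367/3 + (1/9)q − (166.5 - (1/6)q) = 70, so q' = 411.
Then pb = 166.5 − (1/6)·411 = 98 and ps = 367/3 + (1/9)·411 = 168.
The subsidy expands output by 411 − 159 = 252 past the efficient level; on those units the gap between marginal cost and willingness to pay runs from 0 up to 70.
DWL = ½ × 70 × 252 = 8820.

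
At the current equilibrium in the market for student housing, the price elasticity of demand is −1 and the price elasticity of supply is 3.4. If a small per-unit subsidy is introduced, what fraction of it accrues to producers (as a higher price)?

Producer share = 5/22

For a small subsidy around the equilibrium, the benefit split depends on the relative slopes, which at a point are proportional to the elasticities.
Buyer share = εs/(εs + |εd|) = 3.4/(3.4 + 1) = 17/22; seller share = |εd|/(εs + |εd|) = 5/22.
So producers capture 5/22 of the subsidy.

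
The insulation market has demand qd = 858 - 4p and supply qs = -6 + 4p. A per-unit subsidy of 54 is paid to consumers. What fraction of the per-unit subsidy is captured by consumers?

Consumer share = 0.5

Pre-subsidy: 858 - 4p = -6 + 4p gives p* = 108, q* = 426.
With the rebate, buyers effectively pay pb = ps − 54, where ps is the price sellers receive.
Demand in terms of ps becomes qd = 858 − 4(ps − 54) = 1074 - 4ps. Setting this equal to supply: 1074 - 4ps = -6 + 4ps, so ps = 135.
Buyers pay pb = 135 − 54 = 81; q' = -6 + 4·135 = 534.
Buyers' price falls by p* − pb = 108 − 81 = 27; sellers' price rises by ps − p* = 135 − 108 = 27.
So consumers capture 27/54 = 0.5 of each unit of subsidy.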